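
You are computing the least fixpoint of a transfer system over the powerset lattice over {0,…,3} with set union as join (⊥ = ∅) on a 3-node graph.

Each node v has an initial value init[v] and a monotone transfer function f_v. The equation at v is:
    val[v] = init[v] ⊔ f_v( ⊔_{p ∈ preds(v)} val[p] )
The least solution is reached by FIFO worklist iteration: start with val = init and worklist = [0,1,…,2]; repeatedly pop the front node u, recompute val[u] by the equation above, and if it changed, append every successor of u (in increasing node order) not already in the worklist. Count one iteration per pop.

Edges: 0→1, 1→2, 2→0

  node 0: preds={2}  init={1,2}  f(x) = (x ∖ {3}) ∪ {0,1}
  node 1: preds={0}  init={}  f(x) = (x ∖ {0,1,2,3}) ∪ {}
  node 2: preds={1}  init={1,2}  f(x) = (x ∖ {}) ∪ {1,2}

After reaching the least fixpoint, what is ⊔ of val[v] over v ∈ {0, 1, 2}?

{0,1,2}

Iteration log — 3 steps:
  step 1. node 0  ⊔preds={1,2}  new={0,1,2}  old={1,2}  +wl: 
  step 2. node 1  ⊔preds={0,1,2}  new={}  stable
  step 3. node 2  ⊔preds={}  new={1,2}  stable

Least fixpoint reached:
  node 0: {0,1,2}
  node 1: {}
  node 2: {1,2}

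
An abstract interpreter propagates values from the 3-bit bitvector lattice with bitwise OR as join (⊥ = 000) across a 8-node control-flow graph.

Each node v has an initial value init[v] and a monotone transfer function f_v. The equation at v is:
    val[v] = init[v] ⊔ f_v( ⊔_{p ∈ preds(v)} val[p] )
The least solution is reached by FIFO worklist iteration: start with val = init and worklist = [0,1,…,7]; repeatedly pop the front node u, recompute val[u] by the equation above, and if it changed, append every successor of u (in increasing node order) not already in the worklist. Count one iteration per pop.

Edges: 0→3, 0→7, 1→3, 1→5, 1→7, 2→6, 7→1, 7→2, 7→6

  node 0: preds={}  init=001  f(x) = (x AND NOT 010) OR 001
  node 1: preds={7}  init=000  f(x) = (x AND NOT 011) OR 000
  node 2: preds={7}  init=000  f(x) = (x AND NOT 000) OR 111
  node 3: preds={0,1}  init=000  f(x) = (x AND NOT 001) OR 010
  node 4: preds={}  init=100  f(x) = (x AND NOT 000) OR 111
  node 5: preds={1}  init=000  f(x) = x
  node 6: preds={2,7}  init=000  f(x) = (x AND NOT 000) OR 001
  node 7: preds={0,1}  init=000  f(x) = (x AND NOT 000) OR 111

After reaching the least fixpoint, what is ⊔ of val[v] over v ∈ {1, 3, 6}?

Trace (14 dequeues):
  [1] u=0 | in 000 | out 001 | ==
  [2] u=1 | in 000 | out 000 | ==
  [3] u=2 | in 000 | out 111 | prev 000 | push {}
  [4] u=3 | in 001 | out 010 | prev 000 | push {}
  [5] u=4 | in 000 | out 111 | prev 100 | push {}
  [6] u=5 | in 000 | out 000 | ==
  [7] u=6 | in 111 | out 111 | prev 000 | push {}
  [8] u=7 | in 001 | out 111 | prev 000 | push {1,2,6}
  [9] u=1 | in 111 | out 100 | prev 000 | push {3,5,7}
  [10] u=2 | in 111 | out 111 | ==
  [11] u=6 | in 111 | out 111 | ==
  [12] u=3 | in 101 | out 110 | prev 010 | push {}
  [13] u=5 | in 100 | out 100 | prev 000 | push {}
  [14] u=7 | in 101 | out 111 | ==

Converged values:
  [0] 001
  [1] 100
  [2] 111
  [3] 110
  [4] 111
  [5] 100
  [6] 111
  [7] 111

111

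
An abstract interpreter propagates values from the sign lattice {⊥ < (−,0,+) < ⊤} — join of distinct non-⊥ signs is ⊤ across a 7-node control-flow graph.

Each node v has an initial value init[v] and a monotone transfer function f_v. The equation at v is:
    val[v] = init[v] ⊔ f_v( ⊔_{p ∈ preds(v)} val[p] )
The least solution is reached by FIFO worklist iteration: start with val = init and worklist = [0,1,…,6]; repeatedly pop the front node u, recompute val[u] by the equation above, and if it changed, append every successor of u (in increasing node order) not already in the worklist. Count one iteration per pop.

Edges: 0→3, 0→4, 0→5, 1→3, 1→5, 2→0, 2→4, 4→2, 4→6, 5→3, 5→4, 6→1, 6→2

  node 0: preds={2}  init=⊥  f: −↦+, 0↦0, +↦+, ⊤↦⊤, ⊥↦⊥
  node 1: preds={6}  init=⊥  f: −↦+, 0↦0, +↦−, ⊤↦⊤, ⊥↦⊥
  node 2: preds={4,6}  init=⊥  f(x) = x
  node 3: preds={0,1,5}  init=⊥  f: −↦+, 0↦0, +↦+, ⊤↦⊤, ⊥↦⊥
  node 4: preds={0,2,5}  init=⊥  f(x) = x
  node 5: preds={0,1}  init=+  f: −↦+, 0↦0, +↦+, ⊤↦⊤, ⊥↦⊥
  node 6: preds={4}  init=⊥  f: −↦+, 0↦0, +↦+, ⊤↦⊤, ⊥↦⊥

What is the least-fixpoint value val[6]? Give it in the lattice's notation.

Trace (23 dequeues):
  [1] u=0 | in ⊥ | out ⊥ | ==
  [2] u=1 | in ⊥ | out ⊥ | ==
  [3] u=2 | in ⊥ | out ⊥ | ==
  [4] u=3 | in + | out + | prev ⊥ | push {}
  [5] u=4 | in + | out + | prev ⊥ | push {2}
  [6] u=5 | in ⊥ | out + | ==
  [7] u=6 | in + | out + | prev ⊥ | push {1}
  [8] u=2 | in + | out + | prev ⊥ | push {0,4}
  [9] u=1 | in + | out − | prev ⊥ | push {3,5}
  [10] u=0 | in + | out + | prev ⊥ | push {}
  [11] u=4 | in + | out + | ==
  [12] u=3 | in ⊤ | out ⊤ | prev + | push {}
  [13] u=5 | in ⊤ | out ⊤ | prev + | push {3,4}
  [14] u=3 | in ⊤ | out ⊤ | ==
  [15] u=4 | in ⊤ | out ⊤ | prev + | push {2,6}
  [16] u=2 | in ⊤ | out ⊤ | prev + | push {0,4}
  [17] u=6 | in ⊤ | out ⊤ | prev + | push {1,2}
  [18] u=0 | in ⊤ | out ⊤ | prev + | push {3,5}
  [19] u=4 | in ⊤ | out ⊤ | ==
  [20] u=1 | in ⊤ | out ⊤ | prev − | push {}
  [21] u=2 | in ⊤ | out ⊤ | ==
  [22] u=3 | in ⊤ | out ⊤ | ==
  [23] u=5 | in ⊤ | out ⊤ | ==

Converged values:
  [0] ⊤
  [1] ⊤
  [2] ⊤
  [3] ⊤
  [4] ⊤
  [5] ⊤
  [6] ⊤

⊤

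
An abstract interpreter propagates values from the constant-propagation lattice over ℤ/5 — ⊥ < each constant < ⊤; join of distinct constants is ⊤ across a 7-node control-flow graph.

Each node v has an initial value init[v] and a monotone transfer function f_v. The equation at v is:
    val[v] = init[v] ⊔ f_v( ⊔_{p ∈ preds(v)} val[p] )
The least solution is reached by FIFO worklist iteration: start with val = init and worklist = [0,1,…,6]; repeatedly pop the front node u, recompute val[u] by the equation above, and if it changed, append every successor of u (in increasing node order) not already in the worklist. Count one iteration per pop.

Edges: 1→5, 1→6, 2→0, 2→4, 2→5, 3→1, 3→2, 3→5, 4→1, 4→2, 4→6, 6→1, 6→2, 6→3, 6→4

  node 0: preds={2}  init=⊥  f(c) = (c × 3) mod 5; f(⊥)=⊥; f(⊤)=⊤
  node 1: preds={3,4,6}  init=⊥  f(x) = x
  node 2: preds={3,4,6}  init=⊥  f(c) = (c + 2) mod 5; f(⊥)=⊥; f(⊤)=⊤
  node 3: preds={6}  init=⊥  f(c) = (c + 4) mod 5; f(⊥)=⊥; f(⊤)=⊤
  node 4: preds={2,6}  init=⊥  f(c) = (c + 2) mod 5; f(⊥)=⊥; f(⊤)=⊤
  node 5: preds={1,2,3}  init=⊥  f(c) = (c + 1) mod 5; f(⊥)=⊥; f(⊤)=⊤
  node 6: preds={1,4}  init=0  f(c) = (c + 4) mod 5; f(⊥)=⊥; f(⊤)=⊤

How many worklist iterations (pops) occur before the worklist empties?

Iteration log — 17 steps:
  step 1. node 0  ⊔preds=⊥  new=⊥  stable
  step 2. node 1  ⊔preds=0  new=0  old=⊥  +wl: 
  step 3. node 2  ⊔preds=0  new=2  old=⊥  +wl: 0
  step 4. node 3  ⊔preds=0  new=4  old=⊥  +wl: 1,2
  step 5. node 4  ⊔preds=⊤  new=⊤  old=⊥  +wl: 
  step 6. node 5  ⊔preds=⊤  new=⊤  old=⊥  +wl: 
  step 7. node 6  ⊔preds=⊤  new=⊤  old=0  +wl: 3,4
  step 8. node 0  ⊔preds=2  new=1  old=⊥  +wl: 
  step 9. node 1  ⊔preds=⊤  new=⊤  old=0  +wl: 5,6
  step 10. node 2  ⊔preds=⊤  new=⊤  old=2  +wl: 0
  step 11. node 3  ⊔preds=⊤  new=⊤  old=4  +wl: 1,2
  step 12. node 4  ⊔preds=⊤  new=⊤  stable
  step 13. node 5  ⊔preds=⊤  new=⊤  stable
  step 14. node 6  ⊔preds=⊤  new=⊤  stable
  step 15. node 0  ⊔preds=⊤  new=⊤  old=1  +wl: 
  step 16. node 1  ⊔preds=⊤  new=⊤  stable
  step 17. node 2  ⊔preds=⊤  new=⊤  stable

Least fixpoint reached:
  node 0: ⊤
  node 1: ⊤
  node 2: ⊤
  node 3: ⊤
  node 4: ⊤
  node 5: ⊤
  node 6: ⊤

17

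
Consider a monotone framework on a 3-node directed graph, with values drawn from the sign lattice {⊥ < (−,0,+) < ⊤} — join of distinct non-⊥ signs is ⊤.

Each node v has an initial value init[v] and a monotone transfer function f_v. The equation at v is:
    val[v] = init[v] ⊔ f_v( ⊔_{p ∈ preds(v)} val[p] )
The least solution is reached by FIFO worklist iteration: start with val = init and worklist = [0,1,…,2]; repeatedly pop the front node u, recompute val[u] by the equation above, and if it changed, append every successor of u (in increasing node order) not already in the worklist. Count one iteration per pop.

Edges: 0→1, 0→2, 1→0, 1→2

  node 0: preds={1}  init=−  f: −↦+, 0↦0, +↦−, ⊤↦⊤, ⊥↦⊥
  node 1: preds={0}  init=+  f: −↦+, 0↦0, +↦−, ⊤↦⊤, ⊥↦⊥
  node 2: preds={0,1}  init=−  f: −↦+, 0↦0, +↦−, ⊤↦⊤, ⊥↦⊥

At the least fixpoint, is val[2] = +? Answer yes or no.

Trace (3 dequeues):
  [1] u=0 | in + | out − | ==
  [2] u=1 | in − | out + | ==
  [3] u=2 | in ⊤ | out ⊤ | prev − | push {}

Converged values:
  [0] −
  [1] +
  [2] ⊤

no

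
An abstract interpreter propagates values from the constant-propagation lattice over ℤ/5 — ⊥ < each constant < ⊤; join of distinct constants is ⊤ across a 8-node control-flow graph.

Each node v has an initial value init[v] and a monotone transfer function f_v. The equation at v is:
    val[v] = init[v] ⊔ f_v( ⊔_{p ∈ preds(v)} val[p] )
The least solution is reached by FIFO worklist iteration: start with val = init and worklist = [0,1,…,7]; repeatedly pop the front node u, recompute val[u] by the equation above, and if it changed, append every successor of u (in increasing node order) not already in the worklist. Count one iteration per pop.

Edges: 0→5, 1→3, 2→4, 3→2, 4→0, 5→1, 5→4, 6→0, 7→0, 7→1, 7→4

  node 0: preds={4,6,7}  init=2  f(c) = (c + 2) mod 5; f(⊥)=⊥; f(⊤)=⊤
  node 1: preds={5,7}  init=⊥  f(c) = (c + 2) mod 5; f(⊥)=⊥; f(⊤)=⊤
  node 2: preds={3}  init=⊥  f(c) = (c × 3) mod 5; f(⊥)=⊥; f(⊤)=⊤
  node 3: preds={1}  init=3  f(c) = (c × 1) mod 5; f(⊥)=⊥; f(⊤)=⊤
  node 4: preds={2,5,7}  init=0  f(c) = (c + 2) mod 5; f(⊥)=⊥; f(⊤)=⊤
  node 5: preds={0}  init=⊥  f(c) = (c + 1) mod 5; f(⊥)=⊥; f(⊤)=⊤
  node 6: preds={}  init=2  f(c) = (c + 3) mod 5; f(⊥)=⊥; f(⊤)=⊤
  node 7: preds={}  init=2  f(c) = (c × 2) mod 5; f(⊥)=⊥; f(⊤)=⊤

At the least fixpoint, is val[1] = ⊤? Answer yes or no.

yes

Iteration log — 13 steps:
  step 1. node 0  ⊔preds=⊤  new=⊤  old=2  +wl: 
  step 2. node 1  ⊔preds=2  new=4  old=⊥  +wl: 
  step 3. node 2  ⊔preds=3  new=4  old=⊥  +wl: 
  step 4. node 3  ⊔preds=4  new=⊤  old=3  +wl: 2
  step 5. node 4  ⊔preds=⊤  new=⊤  old=0  +wl: 0
  step 6. node 5  ⊔preds=⊤  new=⊤  old=⊥  +wl: 1,4
  step 7. node 6  ⊔preds=⊥  new=2  stable
  step 8. node 7  ⊔preds=⊥  new=2  stable
  step 9. node 2  ⊔preds=⊤  new=⊤  old=4  +wl: 
  step 10. node 0  ⊔preds=⊤  new=⊤  stable
  step 11. node 1  ⊔preds=⊤  new=⊤  old=4  +wl: 3
  step 12. node 4  ⊔preds=⊤  new=⊤  stable
  step 13. node 3  ⊔preds=⊤  new=⊤  stable

Least fixpoint reached:
  node 0: ⊤
  node 1: ⊤
  node 2: ⊤
  node 3: ⊤
  node 4: ⊤
  node 5: ⊤
  node 6: 2
  node 7: 2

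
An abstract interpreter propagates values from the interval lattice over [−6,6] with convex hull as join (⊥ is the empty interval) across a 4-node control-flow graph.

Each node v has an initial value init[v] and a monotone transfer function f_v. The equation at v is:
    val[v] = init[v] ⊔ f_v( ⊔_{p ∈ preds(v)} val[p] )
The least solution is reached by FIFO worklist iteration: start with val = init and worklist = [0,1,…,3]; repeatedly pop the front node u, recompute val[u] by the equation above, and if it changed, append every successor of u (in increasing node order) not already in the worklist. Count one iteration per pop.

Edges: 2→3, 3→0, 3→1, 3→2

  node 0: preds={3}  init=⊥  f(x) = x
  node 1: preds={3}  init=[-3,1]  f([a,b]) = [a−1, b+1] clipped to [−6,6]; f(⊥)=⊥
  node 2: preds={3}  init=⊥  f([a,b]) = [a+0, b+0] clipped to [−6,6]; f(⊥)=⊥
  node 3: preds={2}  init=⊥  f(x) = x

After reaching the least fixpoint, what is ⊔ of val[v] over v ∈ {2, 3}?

Worklist (4 pops):
  #1 pop 0: in=⊥ → ⊥ (no change)
  #2 pop 1: in=⊥ → [-3,1] (no change)
  #3 pop 2: in=⊥ → ⊥ (no change)
  #4 pop 3: in=⊥ → ⊥ (no change)

Fixpoint:
  val[0] = ⊥
  val[1] = [-3,1]
  val[2] = ⊥
  val[3] = ⊥

⊥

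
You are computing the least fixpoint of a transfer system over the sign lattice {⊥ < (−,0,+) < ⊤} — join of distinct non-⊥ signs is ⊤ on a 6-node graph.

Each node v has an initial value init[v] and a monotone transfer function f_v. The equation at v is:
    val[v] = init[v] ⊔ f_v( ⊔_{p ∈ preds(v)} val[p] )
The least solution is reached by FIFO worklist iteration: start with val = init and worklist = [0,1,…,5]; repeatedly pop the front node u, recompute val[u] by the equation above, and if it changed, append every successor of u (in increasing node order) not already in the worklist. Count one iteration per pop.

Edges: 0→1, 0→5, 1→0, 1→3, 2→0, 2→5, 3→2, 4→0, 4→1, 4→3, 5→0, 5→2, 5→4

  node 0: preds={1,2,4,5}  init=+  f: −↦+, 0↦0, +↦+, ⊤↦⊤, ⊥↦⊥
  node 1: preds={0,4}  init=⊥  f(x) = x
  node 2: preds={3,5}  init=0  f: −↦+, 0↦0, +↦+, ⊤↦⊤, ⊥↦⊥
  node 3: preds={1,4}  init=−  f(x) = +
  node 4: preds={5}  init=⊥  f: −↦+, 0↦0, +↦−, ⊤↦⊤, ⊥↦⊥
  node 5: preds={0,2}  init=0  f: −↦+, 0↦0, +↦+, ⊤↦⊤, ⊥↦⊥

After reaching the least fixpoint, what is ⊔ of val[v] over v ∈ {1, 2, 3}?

Worklist (14 pops):
  #1 pop 0: in=0 → ⊤ (was +); enqueue []
  #2 pop 1: in=⊤ → ⊤ (was ⊥); enqueue [0]
  #3 pop 2: in=⊤ → ⊤ (was 0); enqueue []
  #4 pop 3: in=⊤ → ⊤ (was −); enqueue [2]
  #5 pop 4: in=0 → 0 (was ⊥); enqueue [1,3]
  #6 pop 5: in=⊤ → ⊤ (was 0); enqueue [4]
  #7 pop 0: in=⊤ → ⊤ (no change)
  #8 pop 2: in=⊤ → ⊤ (no change)
  #9 pop 1: in=⊤ → ⊤ (no change)
  #10 pop 3: in=⊤ → ⊤ (no change)
  #11 pop 4: in=⊤ → ⊤ (was 0); enqueue [0,1,3]
  #12 pop 0: in=⊤ → ⊤ (no change)
  #13 pop 1: in=⊤ → ⊤ (no change)
  #14 pop 3: in=⊤ → ⊤ (no change)

Fixpoint:
  val[0] = ⊤
  val[1] = ⊤
  val[2] = ⊤
  val[3] = ⊤
  val[4] = ⊤
  val[5] = ⊤

⊤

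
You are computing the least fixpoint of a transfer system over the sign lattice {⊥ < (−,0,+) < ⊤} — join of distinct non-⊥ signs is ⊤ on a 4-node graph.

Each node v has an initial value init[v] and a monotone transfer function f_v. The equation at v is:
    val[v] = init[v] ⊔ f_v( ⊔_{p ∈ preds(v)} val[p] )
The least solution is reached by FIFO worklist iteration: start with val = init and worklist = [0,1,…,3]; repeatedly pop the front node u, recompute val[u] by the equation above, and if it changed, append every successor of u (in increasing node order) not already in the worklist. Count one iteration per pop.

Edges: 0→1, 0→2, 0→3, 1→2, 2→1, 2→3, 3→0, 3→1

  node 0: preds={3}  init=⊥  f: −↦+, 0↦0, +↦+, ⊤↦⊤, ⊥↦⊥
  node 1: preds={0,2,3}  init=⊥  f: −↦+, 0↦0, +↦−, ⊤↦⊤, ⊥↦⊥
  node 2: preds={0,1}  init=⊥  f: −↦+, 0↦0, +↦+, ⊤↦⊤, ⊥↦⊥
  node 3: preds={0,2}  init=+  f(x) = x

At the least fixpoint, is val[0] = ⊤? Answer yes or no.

Iteration log — 9 steps:
  step 1. node 0  ⊔preds=+  new=+  old=⊥  +wl: 
  step 2. node 1  ⊔preds=+  new=−  old=⊥  +wl: 
  step 3. node 2  ⊔preds=⊤  new=⊤  old=⊥  +wl: 1
  step 4. node 3  ⊔preds=⊤  new=⊤  old=+  +wl: 0
  step 5. node 1  ⊔preds=⊤  new=⊤  old=−  +wl: 2
  step 6. node 0  ⊔preds=⊤  new=⊤  old=+  +wl: 1,3
  step 7. node 2  ⊔preds=⊤  new=⊤  stable
  step 8. node 1  ⊔preds=⊤  new=⊤  stable
  step 9. node 3  ⊔preds=⊤  new=⊤  stable

Least fixpoint reached:
  node 0: ⊤
  node 1: ⊤
  node 2: ⊤
  node 3: ⊤

yes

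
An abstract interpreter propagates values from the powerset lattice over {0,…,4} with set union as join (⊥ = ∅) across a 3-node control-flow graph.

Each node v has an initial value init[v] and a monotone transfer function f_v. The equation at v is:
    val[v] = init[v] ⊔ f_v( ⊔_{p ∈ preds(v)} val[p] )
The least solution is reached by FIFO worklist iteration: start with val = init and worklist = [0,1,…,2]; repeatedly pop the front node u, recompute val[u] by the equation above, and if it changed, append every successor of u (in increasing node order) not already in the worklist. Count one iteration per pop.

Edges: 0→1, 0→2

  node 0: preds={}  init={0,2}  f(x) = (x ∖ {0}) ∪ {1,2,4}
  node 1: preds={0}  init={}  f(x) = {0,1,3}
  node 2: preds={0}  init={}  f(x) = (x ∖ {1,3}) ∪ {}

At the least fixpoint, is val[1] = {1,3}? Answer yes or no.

Iteration log — 3 steps:
  step 1. node 0  ⊔preds={}  new={0,1,2,4}  old={0,2}  +wl: 
  step 2. node 1  ⊔preds={0,1,2,4}  new={0,1,3}  old={}  +wl: 
  step 3. node 2  ⊔preds={0,1,2,4}  new={0,2,4}  old={}  +wl: 

Least fixpoint reached:
  node 0: {0,1,2,4}
  node 1: {0,1,3}
  node 2: {0,2,4}

no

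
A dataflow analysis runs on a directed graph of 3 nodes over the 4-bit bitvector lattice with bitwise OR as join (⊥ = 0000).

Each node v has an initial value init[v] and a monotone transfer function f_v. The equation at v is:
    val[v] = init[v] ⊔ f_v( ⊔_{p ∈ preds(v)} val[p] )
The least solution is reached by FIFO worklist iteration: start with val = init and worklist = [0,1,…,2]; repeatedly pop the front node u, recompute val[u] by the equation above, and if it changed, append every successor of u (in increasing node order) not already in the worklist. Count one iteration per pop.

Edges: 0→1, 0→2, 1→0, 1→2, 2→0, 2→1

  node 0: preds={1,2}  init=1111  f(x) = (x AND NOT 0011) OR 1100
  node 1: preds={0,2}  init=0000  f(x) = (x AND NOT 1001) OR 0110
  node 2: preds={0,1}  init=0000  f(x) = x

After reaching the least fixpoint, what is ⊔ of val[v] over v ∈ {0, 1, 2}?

Iteration log — 5 steps:
  step 1. node 0  ⊔preds=0000  new=1111  stable
  step 2. node 1  ⊔preds=1111  new=0110  old=0000  +wl: 0
  step 3. node 2  ⊔preds=1111  new=1111  old=0000  +wl: 1
  step 4. node 0  ⊔preds=1111  new=1111  stable
  step 5. node 1  ⊔preds=1111  new=0110  stable

Least fixpoint reached:
  node 0: 1111
  node 1: 0110
  node 2: 1111

1111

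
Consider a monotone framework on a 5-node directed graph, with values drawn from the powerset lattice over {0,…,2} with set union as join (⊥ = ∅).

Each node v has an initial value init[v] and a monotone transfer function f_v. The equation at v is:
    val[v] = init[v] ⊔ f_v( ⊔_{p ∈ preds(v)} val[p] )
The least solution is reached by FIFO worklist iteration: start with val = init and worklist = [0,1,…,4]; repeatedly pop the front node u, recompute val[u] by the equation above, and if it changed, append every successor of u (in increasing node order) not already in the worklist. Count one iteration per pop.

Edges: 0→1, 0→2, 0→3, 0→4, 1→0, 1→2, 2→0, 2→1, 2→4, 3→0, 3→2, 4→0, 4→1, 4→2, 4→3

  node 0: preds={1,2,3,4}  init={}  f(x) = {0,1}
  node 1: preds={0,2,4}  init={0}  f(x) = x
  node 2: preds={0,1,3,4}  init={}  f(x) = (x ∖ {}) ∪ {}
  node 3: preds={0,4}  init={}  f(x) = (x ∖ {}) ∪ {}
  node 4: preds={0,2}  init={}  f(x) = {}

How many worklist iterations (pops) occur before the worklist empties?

Worklist (8 pops):
  #1 pop 0: in={0} → {0,1} (was {}); enqueue []
  #2 pop 1: in={0,1} → {0,1} (was {0}); enqueue [0]
  #3 pop 2: in={0,1} → {0,1} (was {}); enqueue [1]
  #4 pop 3: in={0,1} → {0,1} (was {}); enqueue [2]
  #5 pop 4: in={0,1} → {} (no change)
  #6 pop 0: in={0,1} → {0,1} (no change)
  #7 pop 1: in={0,1} → {0,1} (no change)
  #8 pop 2: in={0,1} → {0,1} (no change)

Fixpoint:
  val[0] = {0,1}
  val[1] = {0,1}
  val[2] = {0,1}
  val[3] = {0,1}
  val[4] = {}

8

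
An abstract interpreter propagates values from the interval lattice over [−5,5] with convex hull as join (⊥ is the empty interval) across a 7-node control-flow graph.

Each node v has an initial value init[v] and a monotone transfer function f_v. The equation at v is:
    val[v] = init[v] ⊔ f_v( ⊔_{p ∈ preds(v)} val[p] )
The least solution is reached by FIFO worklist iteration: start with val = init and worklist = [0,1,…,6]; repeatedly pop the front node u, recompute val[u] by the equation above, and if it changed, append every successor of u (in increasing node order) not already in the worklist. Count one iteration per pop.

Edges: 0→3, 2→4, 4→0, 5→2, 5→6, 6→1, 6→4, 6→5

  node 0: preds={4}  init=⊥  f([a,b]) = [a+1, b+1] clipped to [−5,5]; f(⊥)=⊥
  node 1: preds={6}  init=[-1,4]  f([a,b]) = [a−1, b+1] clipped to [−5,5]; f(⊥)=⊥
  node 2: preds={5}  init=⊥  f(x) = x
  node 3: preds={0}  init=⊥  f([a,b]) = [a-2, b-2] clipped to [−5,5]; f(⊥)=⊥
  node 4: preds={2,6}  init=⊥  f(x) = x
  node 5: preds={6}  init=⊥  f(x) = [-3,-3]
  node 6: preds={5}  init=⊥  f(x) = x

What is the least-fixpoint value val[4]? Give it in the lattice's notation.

[-3,-3]

Worklist (13 pops):
  #1 pop 0: in=⊥ → ⊥ (no change)
  #2 pop 1: in=⊥ → [-1,4] (no change)
  #3 pop 2: in=⊥ → ⊥ (no change)
  #4 pop 3: in=⊥ → ⊥ (no change)
  #5 pop 4: in=⊥ → ⊥ (no change)
  #6 pop 5: in=⊥ → [-3,-3] (was ⊥); enqueue [2]
  #7 pop 6: in=[-3,-3] → [-3,-3] (was ⊥); enqueue [1,4,5]
  #8 pop 2: in=[-3,-3] → [-3,-3] (was ⊥); enqueue []
  #9 pop 1: in=[-3,-3] → [-4,4] (was [-1,4]); enqueue []
  #10 pop 4: in=[-3,-3] → [-3,-3] (was ⊥); enqueue [0]
  #11 pop 5: in=[-3,-3] → [-3,-3] (no change)
  #12 pop 0: in=[-3,-3] → [-2,-2] (was ⊥); enqueue [3]
  #13 pop 3: in=[-2,-2] → [-4,-4] (was ⊥); enqueue []

Fixpoint:
  val[0] = [-2,-2]
  val[1] = [-4,4]
  val[2] = [-3,-3]
  val[3] = [-4,-4]
  val[4] = [-3,-3]
  val[5] = [-3,-3]
  val[6] = [-3,-3]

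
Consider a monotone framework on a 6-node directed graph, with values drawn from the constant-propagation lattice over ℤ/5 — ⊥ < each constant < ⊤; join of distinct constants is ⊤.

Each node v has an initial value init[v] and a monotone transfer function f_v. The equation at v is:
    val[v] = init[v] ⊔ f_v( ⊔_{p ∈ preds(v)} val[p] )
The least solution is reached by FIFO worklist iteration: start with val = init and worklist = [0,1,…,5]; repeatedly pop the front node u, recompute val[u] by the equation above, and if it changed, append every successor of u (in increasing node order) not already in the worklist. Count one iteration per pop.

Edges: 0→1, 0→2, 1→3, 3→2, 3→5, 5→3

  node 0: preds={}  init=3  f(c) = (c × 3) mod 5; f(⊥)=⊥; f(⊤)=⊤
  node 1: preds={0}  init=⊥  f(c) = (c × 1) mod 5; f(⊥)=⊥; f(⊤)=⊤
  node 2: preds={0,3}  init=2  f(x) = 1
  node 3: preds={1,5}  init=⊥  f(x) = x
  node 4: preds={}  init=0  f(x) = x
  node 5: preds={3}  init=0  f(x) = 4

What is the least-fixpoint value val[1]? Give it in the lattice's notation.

Worklist (8 pops):
  #1 pop 0: in=⊥ → 3 (no change)
  #2 pop 1: in=3 → 3 (was ⊥); enqueue []
  #3 pop 2: in=3 → ⊤ (was 2); enqueue []
  #4 pop 3: in=⊤ → ⊤ (was ⊥); enqueue [2]
  #5 pop 4: in=⊥ → 0 (no change)
  #6 pop 5: in=⊤ → ⊤ (was 0); enqueue [3]
  #7 pop 2: in=⊤ → ⊤ (no change)
  #8 pop 3: in=⊤ → ⊤ (no change)

Fixpoint:
  val[0] = 3
  val[1] = 3
  val[2] = ⊤
  val[3] = ⊤
  val[4] = 0
  val[5] = ⊤

3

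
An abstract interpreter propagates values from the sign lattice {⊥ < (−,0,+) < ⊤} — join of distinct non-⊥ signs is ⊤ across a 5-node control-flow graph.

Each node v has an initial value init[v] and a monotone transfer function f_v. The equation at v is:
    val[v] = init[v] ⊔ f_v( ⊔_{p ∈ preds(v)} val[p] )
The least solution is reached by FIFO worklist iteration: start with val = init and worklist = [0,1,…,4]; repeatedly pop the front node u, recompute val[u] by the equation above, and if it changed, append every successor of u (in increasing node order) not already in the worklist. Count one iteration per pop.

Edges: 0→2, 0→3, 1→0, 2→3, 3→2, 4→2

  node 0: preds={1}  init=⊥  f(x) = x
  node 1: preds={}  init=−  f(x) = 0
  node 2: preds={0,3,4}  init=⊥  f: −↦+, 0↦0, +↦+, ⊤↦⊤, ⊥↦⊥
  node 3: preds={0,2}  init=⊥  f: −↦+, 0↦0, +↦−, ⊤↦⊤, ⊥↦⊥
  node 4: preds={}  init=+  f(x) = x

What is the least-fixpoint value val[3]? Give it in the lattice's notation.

Iteration log — 8 steps:
  step 1. node 0  ⊔preds=−  new=−  old=⊥  +wl: 
  step 2. node 1  ⊔preds=⊥  new=⊤  old=−  +wl: 0
  step 3. node 2  ⊔preds=⊤  new=⊤  old=⊥  +wl: 
  step 4. node 3  ⊔preds=⊤  new=⊤  old=⊥  +wl: 2
  step 5. node 4  ⊔preds=⊥  new=+  stable
  step 6. node 0  ⊔preds=⊤  new=⊤  old=−  +wl: 3
  step 7. node 2  ⊔preds=⊤  new=⊤  stable
  step 8. node 3  ⊔preds=⊤  new=⊤  stable

Least fixpoint reached:
  node 0: ⊤
  node 1: ⊤
  node 2: ⊤
  node 3: ⊤
  node 4: +

⊤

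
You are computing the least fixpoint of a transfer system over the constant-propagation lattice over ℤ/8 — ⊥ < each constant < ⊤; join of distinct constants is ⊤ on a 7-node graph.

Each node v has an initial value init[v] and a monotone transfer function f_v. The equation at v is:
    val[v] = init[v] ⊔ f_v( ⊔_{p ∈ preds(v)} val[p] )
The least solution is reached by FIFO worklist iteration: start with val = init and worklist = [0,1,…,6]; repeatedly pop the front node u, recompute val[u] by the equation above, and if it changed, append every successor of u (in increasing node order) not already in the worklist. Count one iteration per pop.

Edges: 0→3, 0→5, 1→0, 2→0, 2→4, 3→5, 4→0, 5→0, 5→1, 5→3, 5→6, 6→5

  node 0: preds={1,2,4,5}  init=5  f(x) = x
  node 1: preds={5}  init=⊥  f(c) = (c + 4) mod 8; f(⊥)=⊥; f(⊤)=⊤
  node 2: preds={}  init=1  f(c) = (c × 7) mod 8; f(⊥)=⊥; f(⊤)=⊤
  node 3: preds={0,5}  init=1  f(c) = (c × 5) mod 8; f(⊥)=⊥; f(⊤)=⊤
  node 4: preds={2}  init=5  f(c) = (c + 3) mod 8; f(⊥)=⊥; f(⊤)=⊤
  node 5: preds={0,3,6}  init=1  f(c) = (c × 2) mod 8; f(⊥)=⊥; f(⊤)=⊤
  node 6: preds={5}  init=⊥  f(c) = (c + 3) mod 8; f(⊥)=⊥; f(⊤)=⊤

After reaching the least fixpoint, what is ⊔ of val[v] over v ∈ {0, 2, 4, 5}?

⊤

Iteration log — 12 steps:
  step 1. node 0  ⊔preds=⊤  new=⊤  old=5  +wl: 
  step 2. node 1  ⊔preds=1  new=5  old=⊥  +wl: 0
  step 3. node 2  ⊔preds=⊥  new=1  stable
  step 4. node 3  ⊔preds=⊤  new=⊤  old=1  +wl: 
  step 5. node 4  ⊔preds=1  new=⊤  old=5  +wl: 
  step 6. node 5  ⊔preds=⊤  new=⊤  old=1  +wl: 1,3
  step 7. node 6  ⊔preds=⊤  new=⊤  old=⊥  +wl: 5
  step 8. node 0  ⊔preds=⊤  new=⊤  stable
  step 9. node 1  ⊔preds=⊤  new=⊤  old=5  +wl: 0
  step 10. node 3  ⊔preds=⊤  new=⊤  stable
  step 11. node 5  ⊔preds=⊤  new=⊤  stable
  step 12. node 0  ⊔preds=⊤  new=⊤  stable

Least fixpoint reached:
  node 0: ⊤
  node 1: ⊤
  node 2: 1
  node 3: ⊤
  node 4: ⊤
  node 5: ⊤
  node 6: ⊤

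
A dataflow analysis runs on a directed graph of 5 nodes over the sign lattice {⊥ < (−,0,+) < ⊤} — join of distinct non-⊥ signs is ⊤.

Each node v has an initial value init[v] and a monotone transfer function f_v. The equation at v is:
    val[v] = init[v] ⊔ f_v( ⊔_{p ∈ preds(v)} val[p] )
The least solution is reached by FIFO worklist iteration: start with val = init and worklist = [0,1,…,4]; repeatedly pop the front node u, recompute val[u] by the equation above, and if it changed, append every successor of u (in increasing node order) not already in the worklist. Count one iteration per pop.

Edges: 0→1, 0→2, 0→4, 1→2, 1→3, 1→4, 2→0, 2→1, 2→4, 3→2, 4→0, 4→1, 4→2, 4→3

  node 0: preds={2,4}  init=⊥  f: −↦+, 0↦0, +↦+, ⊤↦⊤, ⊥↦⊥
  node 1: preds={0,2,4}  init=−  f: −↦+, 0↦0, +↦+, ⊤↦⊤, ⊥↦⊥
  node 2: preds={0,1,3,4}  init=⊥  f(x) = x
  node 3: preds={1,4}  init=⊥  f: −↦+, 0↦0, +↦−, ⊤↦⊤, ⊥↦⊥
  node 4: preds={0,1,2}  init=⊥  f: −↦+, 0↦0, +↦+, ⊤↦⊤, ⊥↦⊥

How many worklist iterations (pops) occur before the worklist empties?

14

Iteration log — 14 steps:
  step 1. node 0  ⊔preds=⊥  new=⊥  stable
  step 2. node 1  ⊔preds=⊥  new=−  stable
  step 3. node 2  ⊔preds=−  new=−  old=⊥  +wl: 0,1
  step 4. node 3  ⊔preds=−  new=+  old=⊥  +wl: 2
  step 5. node 4  ⊔preds=−  new=+  old=⊥  +wl: 3
  step 6. node 0  ⊔preds=⊤  new=⊤  old=⊥  +wl: 4
  step 7. node 1  ⊔preds=⊤  new=⊤  old=−  +wl: 
  step 8. node 2  ⊔preds=⊤  new=⊤  old=−  +wl: 0,1
  step 9. node 3  ⊔preds=⊤  new=⊤  old=+  +wl: 2
  step 10. node 4  ⊔preds=⊤  new=⊤  old=+  +wl: 3
  step 11. node 0  ⊔preds=⊤  new=⊤  stable
  step 12. node 1  ⊔preds=⊤  new=⊤  stable
  step 13. node 2  ⊔preds=⊤  new=⊤  stable
  step 14. node 3  ⊔preds=⊤  new=⊤  stable

Least fixpoint reached:
  node 0: ⊤
  node 1: ⊤
  node 2: ⊤
  node 3: ⊤
  node 4: ⊤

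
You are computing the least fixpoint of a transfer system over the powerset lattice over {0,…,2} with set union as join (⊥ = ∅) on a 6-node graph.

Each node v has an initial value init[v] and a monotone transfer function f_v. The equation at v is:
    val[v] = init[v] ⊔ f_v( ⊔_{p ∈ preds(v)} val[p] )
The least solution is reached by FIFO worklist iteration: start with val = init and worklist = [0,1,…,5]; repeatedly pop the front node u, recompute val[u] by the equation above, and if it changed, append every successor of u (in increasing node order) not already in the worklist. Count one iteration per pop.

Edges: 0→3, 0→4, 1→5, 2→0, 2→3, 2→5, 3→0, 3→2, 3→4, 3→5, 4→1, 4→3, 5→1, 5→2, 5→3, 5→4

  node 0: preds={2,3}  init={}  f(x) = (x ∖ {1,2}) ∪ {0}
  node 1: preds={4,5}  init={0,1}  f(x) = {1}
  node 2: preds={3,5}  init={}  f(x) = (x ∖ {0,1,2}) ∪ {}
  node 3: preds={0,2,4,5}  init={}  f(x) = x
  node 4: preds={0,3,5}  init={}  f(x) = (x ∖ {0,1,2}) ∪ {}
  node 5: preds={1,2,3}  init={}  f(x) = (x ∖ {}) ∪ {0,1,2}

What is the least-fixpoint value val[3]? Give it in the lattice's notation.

{0,1,2}

Iteration log — 14 steps:
  step 1. node 0  ⊔preds={}  new={0}  old={}  +wl: 
  step 2. node 1  ⊔preds={}  new={0,1}  stable
  step 3. node 2  ⊔preds={}  new={}  stable
  step 4. node 3  ⊔preds={0}  new={0}  old={}  +wl: 0,2
  step 5. node 4  ⊔preds={0}  new={}  stable
  step 6. node 5  ⊔preds={0,1}  new={0,1,2}  old={}  +wl: 1,3,4
  step 7. node 0  ⊔preds={0}  new={0}  stable
  step 8. node 2  ⊔preds={0,1,2}  new={}  stable
  step 9. node 1  ⊔preds={0,1,2}  new={0,1}  stable
  step 10. node 3  ⊔preds={0,1,2}  new={0,1,2}  old={0}  +wl: 0,2,5
  step 11. node 4  ⊔preds={0,1,2}  new={}  stable
  step 12. node 0  ⊔preds={0,1,2}  new={0}  stable
  step 13. node 2  ⊔preds={0,1,2}  new={}  stable
  step 14. node 5  ⊔preds={0,1,2}  new={0,1,2}  stable

Least fixpoint reached:
  node 0: {0}
  node 1: {0,1}
  node 2: {}
  node 3: {0,1,2}
  node 4: {}
  node 5: {0,1,2}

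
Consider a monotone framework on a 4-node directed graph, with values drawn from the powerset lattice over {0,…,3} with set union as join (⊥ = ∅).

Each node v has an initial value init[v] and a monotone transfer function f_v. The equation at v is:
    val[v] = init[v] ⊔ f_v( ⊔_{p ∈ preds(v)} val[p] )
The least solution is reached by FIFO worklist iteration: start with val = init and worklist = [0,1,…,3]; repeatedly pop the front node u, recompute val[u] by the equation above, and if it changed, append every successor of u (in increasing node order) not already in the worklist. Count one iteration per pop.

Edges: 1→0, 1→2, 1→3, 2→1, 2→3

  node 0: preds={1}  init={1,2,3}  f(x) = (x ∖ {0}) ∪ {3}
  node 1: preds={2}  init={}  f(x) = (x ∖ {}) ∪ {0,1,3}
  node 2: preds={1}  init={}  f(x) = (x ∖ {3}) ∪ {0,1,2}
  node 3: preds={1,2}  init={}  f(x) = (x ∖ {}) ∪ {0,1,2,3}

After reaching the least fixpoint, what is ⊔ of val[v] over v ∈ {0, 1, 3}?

{0,1,2,3}

Trace (9 dequeues):
  [1] u=0 | in {} | out {1,2,3} | ==
  [2] u=1 | in {} | out {0,1,3} | prev {} | push {0}
  [3] u=2 | in {0,1,3} | out {0,1,2} | prev {} | push {1}
  [4] u=3 | in {0,1,2,3} | out {0,1,2,3} | prev {} | push {}
  [5] u=0 | in {0,1,3} | out {1,2,3} | ==
  [6] u=1 | in {0,1,2} | out {0,1,2,3} | prev {0,1,3} | push {0,2,3}
  [7] u=0 | in {0,1,2,3} | out {1,2,3} | ==
  [8] u=2 | in {0,1,2,3} | out {0,1,2} | ==
  [9] u=3 | in {0,1,2,3} | out {0,1,2,3} | ==

Converged values:
  [0] {1,2,3}
  [1] {0,1,2,3}
  [2] {0,1,2}
  [3] {0,1,2,3}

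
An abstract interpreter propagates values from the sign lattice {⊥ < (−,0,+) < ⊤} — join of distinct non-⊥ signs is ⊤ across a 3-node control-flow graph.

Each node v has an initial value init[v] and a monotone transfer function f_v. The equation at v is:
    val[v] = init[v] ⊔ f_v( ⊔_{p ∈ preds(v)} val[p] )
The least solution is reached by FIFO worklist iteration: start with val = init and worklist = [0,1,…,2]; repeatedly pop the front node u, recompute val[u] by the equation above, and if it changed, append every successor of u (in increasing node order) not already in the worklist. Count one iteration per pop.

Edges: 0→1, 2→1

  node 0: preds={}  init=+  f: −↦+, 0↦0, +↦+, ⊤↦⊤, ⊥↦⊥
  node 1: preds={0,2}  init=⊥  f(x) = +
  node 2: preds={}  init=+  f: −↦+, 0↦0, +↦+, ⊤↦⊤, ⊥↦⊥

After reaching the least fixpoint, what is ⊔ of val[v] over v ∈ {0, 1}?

+

Worklist (3 pops):
  #1 pop 0: in=⊥ → + (no change)
  #2 pop 1: in=+ → + (was ⊥); enqueue []
  #3 pop 2: in=⊥ → + (no change)

Fixpoint:
  val[0] = +
  val[1] = +
  val[2] = +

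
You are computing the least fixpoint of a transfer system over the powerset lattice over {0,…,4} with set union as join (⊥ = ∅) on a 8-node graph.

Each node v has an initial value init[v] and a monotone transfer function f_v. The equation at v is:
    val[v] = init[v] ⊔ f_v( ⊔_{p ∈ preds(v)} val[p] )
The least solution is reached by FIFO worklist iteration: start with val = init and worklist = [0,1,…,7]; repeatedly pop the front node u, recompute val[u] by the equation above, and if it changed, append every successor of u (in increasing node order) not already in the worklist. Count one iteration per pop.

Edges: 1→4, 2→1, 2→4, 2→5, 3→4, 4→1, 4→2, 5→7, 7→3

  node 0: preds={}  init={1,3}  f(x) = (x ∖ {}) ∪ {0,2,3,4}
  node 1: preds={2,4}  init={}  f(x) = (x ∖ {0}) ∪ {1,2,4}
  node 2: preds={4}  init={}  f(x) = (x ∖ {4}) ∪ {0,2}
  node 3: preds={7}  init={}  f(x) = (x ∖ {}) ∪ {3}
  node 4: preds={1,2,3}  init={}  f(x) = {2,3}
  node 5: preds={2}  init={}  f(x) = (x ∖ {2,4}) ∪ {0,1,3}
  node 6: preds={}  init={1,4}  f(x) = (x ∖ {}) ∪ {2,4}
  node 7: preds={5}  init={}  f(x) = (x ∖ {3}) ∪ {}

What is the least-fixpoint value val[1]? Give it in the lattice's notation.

Worklist (14 pops):
  #1 pop 0: in={} → {0,1,2,3,4} (was {1,3}); enqueue []
  #2 pop 1: in={} → {1,2,4} (was {}); enqueue []
  #3 pop 2: in={} → {0,2} (was {}); enqueue [1]
  #4 pop 3: in={} → {3} (was {}); enqueue []
  #5 pop 4: in={0,1,2,3,4} → {2,3} (was {}); enqueue [2]
  #6 pop 5: in={0,2} → {0,1,3} (was {}); enqueue []
  #7 pop 6: in={} → {1,2,4} (was {1,4}); enqueue []
  #8 pop 7: in={0,1,3} → {0,1} (was {}); enqueue [3]
  #9 pop 1: in={0,2,3} → {1,2,3,4} (was {1,2,4}); enqueue [4]
  #10 pop 2: in={2,3} → {0,2,3} (was {0,2}); enqueue [1,5]
  #11 pop 3: in={0,1} → {0,1,3} (was {3}); enqueue []
  #12 pop 4: in={0,1,2,3,4} → {2,3} (no change)
  #13 pop 1: in={0,2,3} → {1,2,3,4} (no change)
  #14 pop 5: in={0,2,3} → {0,1,3} (no change)

Fixpoint:
  val[0] = {0,1,2,3,4}
  val[1] = {1,2,3,4}
  val[2] = {0,2,3}
  val[3] = {0,1,3}
  val[4] = {2,3}
  val[5] = {0,1,3}
  val[6] = {1,2,4}
  val[7] = {0,1}

{1,2,3,4}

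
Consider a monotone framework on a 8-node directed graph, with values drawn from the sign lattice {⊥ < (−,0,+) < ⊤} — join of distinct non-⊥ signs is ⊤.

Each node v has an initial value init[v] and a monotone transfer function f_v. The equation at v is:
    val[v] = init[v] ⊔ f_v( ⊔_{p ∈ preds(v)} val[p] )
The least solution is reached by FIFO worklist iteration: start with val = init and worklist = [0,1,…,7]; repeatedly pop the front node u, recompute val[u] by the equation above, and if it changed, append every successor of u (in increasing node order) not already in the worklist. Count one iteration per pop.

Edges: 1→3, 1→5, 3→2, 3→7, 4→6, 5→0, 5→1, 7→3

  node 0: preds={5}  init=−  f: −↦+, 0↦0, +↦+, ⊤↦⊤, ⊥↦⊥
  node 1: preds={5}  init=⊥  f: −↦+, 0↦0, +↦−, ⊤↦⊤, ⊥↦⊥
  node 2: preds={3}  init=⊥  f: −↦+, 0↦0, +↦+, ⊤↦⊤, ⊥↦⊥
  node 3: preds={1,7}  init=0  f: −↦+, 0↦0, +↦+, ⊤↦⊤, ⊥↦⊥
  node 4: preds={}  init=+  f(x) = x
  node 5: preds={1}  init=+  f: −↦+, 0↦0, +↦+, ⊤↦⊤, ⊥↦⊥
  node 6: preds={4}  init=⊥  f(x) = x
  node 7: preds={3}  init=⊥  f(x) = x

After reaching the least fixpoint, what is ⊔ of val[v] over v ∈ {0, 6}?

⊤

Trace (10 dequeues):
  [1] u=0 | in + | out ⊤ | prev − | push {}
  [2] u=1 | in + | out − | prev ⊥ | push {}
  [3] u=2 | in 0 | out 0 | prev ⊥ | push {}
  [4] u=3 | in − | out ⊤ | prev 0 | push {2}
  [5] u=4 | in ⊥ | out + | ==
  [6] u=5 | in − | out + | ==
  [7] u=6 | in + | out + | prev ⊥ | push {}
  [8] u=7 | in ⊤ | out ⊤ | prev ⊥ | push {3}
  [9] u=2 | in ⊤ | out ⊤ | prev 0 | push {}
  [10] u=3 | in ⊤ | out ⊤ | ==

Converged values:
  [0] ⊤
  [1] −
  [2] ⊤
  [3] ⊤
  [4] +
  [5] +
  [6] +
  [7] ⊤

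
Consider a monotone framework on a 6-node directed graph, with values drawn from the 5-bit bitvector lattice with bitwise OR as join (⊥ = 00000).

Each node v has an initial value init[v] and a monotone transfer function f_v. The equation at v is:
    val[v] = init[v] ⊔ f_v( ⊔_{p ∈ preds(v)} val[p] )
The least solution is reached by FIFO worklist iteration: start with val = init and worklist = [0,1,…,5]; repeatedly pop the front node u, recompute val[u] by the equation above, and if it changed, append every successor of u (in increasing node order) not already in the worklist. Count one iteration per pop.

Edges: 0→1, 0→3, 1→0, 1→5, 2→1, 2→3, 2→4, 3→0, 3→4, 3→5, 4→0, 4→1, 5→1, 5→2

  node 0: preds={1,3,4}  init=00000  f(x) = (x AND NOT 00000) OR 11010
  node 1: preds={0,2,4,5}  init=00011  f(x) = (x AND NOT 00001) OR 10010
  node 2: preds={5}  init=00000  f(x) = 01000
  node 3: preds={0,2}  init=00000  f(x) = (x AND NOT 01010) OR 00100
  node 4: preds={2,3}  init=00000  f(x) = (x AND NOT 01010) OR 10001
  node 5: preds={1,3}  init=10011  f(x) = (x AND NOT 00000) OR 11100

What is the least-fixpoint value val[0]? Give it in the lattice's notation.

Iteration log — 12 steps:
  step 1. node 0  ⊔preds=00011  new=11011  old=00000  +wl: 
  step 2. node 1  ⊔preds=11011  new=11011  old=00011  +wl: 0
  step 3. node 2  ⊔preds=10011  new=01000  old=00000  +wl: 1
  step 4. node 3  ⊔preds=11011  new=10101  old=00000  +wl: 
  step 5. node 4  ⊔preds=11101  new=10101  old=00000  +wl: 
  step 6. node 5  ⊔preds=11111  new=11111  old=10011  +wl: 2
  step 7. node 0  ⊔preds=11111  new=11111  old=11011  +wl: 3
  step 8. node 1  ⊔preds=11111  new=11111  old=11011  +wl: 0,5
  step 9. node 2  ⊔preds=11111  new=01000  stable
  step 10. node 3  ⊔preds=11111  new=10101  stable
  step 11. node 0  ⊔preds=11111  new=11111  stable
  step 12. node 5  ⊔preds=11111  new=11111  stable

Least fixpoint reached:
  node 0: 11111
  node 1: 11111
  node 2: 01000
  node 3: 10101
  node 4: 10101
  node 5: 11111

11111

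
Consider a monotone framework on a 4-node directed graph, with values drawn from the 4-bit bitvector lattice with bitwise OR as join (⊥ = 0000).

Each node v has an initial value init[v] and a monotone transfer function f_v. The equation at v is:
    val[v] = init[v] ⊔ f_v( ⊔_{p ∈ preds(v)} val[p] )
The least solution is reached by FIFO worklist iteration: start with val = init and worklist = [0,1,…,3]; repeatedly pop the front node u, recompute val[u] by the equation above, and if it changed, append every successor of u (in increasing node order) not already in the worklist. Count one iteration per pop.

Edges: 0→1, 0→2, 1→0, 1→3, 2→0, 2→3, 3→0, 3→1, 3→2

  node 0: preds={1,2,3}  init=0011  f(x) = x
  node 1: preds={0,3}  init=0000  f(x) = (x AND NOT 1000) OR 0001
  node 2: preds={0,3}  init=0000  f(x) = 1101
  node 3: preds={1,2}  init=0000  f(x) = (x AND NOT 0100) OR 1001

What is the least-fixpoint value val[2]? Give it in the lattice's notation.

Trace (9 dequeues):
  [1] u=0 | in 0000 | out 0011 | ==
  [2] u=1 | in 0011 | out 0011 | prev 0000 | push {0}
  [3] u=2 | in 0011 | out 1101 | prev 0000 | push {}
  [4] u=3 | in 1111 | out 1011 | prev 0000 | push {1,2}
  [5] u=0 | in 1111 | out 1111 | prev 0011 | push {}
  [6] u=1 | in 1111 | out 0111 | prev 0011 | push {0,3}
  [7] u=2 | in 1111 | out 1101 | ==
  [8] u=0 | in 1111 | out 1111 | ==
  [9] u=3 | in 1111 | out 1011 | ==

Converged values:
  [0] 1111
  [1] 0111
  [2] 1101
  [3] 1011

1101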